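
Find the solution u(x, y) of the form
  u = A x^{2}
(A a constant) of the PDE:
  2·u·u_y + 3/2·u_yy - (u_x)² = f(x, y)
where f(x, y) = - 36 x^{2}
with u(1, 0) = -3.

Substitute the ansatz u = A x^{2} into the left-hand side.
Derivatives of the ansatz:
  u_y = 0
  u_yy = 0
  u_x = 2 A x
Term by term:
  2·u·u_y = 0
  3/2·u_yy = 0
  -(u_x)² = - 4 A^{2} x^{2}
So the left-hand side equals
  - 4 A^{2} x^{2}
This must equal f(x, y) = - 36 x^{2} identically.
Matching coefficients of the independent functions:
  [x^{2}]:  - 4 A^{2} = -36
These equations allow (A) = (-3) or (3).
Impose the point condition(s):
  u(1, 0) = -3  ⟹  A = -3
Only A = -3 satisfies everything.
Hence u(x, y) = - 3 x^{2}.

Answer: u(x, y) = - 3 x^{2}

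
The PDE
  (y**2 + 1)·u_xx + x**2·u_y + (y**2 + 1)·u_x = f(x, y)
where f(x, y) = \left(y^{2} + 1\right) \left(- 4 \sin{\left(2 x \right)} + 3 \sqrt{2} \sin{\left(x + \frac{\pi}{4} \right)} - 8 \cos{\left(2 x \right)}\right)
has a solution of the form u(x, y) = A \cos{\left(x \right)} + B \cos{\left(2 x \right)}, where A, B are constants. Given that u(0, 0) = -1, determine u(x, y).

Substitute the ansatz u = A \cos{\left(x \right)} + B \cos{\left(2 x \right)} into the left-hand side.
Derivatives of the ansatz:
  u_xx = - A \cos{\left(x \right)} - 4 B \cos{\left(2 x \right)}
  u_y = 0
  u_x = - A \sin{\left(x \right)} - 2 B \sin{\left(2 x \right)}
Term by term:
  (y**2 + 1)·u_xx = - A y^{2} \cos{\left(x \right)} - A \cos{\left(x \right)} - 4 B y^{2} \cos{\left(2 x \right)} - 4 B \cos{\left(2 x \right)}
  x**2·u_y = 0
  (y**2 + 1)·u_x = - A y^{2} \sin{\left(x \right)} - A \sin{\left(x \right)} - 2 B y^{2} \sin{\left(2 x \right)} - 2 B \sin{\left(2 x \right)}
So the left-hand side equals
  - A y^{2} \sin{\left(x \right)} - A y^{2} \cos{\left(x \right)} - A \sin{\left(x \right)} - A \cos{\left(x \right)} - 2 B y^{2} \sin{\left(2 x \right)} - 4 B y^{2} \cos{\left(2 x \right)} - 2 B \sin{\left(2 x \right)} - 4 B \cos{\left(2 x \right)}
This must equal f(x, y) identically; expanded, f = 3 y^{2} \sin{\left(x \right)} - 4 y^{2} \sin{\left(2 x \right)} + 3 y^{2} \cos{\left(x \right)} - 8 y^{2} \cos{\left(2 x \right)} + 3 \sin{\left(x \right)} - 4 \sin{\left(2 x \right)} + 3 \cos{\left(x \right)} - 8 \cos{\left(2 x \right)}.
Matching coefficients of the independent functions:
  [y^{2} \sin{\left(x \right)}, y^{2} \cos{\left(x \right)}, \sin{\left(x \right)}, \cos{\left(x \right)}]:  - A = 3
  [y^{2} \sin{\left(2 x \right)}, \sin{\left(2 x \right)}]:  - 2 B = -4
  [y^{2} \cos{\left(2 x \right)}, \cos{\left(2 x \right)}]:  - 4 B = -8
Solving: A = -3, B = 2.
Check against the point condition:
  u(0, 0) = -1  ⟹  A + B = -1  ✓
Hence u(x, y) = - 3 \cos{\left(x \right)} + 2 \cos{\left(2 x \right)}.

Answer: u(x, y) = - 3 \cos{\left(x \right)} + 2 \cos{\left(2 x \right)}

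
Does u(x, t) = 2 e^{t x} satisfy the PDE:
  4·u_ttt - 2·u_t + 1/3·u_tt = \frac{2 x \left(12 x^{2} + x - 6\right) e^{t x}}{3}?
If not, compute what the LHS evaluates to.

Evaluate each term of the left-hand side for u = 2 e^{t x}.
Derivatives:
  u_ttt = 2 x^{3} e^{t x}
  u_t = 2 x e^{t x}
  u_tt = 2 x^{2} e^{t x}
Terms:
  4·u_ttt = 8 x^{3} e^{t x}
  -2·u_t = - 4 x e^{t x}
  1/3·u_tt = \frac{2 x^{2} e^{t x}}{3}
Sum: LHS = \frac{2 x \left(12 x^{2} + x - 6\right) e^{t x}}{3}
This is exactly the given right-hand side, so u is a solution.

Answer: Yes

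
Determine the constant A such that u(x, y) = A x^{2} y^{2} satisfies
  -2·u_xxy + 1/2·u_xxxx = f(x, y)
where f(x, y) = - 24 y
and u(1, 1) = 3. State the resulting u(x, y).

Answer: u(x, y) = 3 x^{2} y^{2}

Derivation:
Substitute the ansatz u = A x^{2} y^{2} into the left-hand side.
Derivatives of the ansatz:
  u_xxy = 4 A y
  u_xxxx = 0
Term by term:
  -2·u_xxy = - 8 A y
  1/2·u_xxxx = 0
So the left-hand side equals
  - 8 A y
This must equal f(x, y) = - 24 y identically.
Matching coefficients of the independent functions:
  [y]:  - 8 A = -24
Solving: A = 3.
Check against the point condition:
  u(1, 1) = 3  ⟹  A = 3  ✓
Hence u(x, y) = 3 x^{2} y^{2}.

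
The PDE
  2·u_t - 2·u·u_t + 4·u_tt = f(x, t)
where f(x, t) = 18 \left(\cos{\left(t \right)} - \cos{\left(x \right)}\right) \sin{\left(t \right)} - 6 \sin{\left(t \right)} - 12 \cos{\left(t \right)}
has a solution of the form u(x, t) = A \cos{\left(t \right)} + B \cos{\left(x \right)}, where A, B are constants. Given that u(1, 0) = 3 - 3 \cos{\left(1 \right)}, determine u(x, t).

Substitute the ansatz u = A \cos{\left(t \right)} + B \cos{\left(x \right)} into the left-hand side.
Derivatives of the ansatz:
  u_t = - A \sin{\left(t \right)}
  u_tt = - A \cos{\left(t \right)}
Term by term:
  2·u_t = - 2 A \sin{\left(t \right)}
  -2·u·u_t = 2 A^{2} \sin{\left(t \right)} \cos{\left(t \right)} + 2 A B \sin{\left(t \right)} \cos{\left(x \right)}
  4·u_tt = - 4 A \cos{\left(t \right)}
So the left-hand side equals
  2 A^{2} \sin{\left(t \right)} \cos{\left(t \right)} + 2 A B \sin{\left(t \right)} \cos{\left(x \right)} - 2 A \sin{\left(t \right)} - 4 A \cos{\left(t \right)}
This must equal f(x, t) identically; expanded, f = 18 \sin{\left(t \right)} \cos{\left(t \right)} - 18 \sin{\left(t \right)} \cos{\left(x \right)} - 6 \sin{\left(t \right)} - 12 \cos{\left(t \right)}.
Matching coefficients of the independent functions:
  [\sin{\left(t \right)} \cos{\left(t \right)}]:  2 A^{2} = 18
  [\sin{\left(t \right)} \cos{\left(x \right)}]:  2 A B = -18
  [\sin{\left(t \right)}]:  - 2 A = -6
  [\cos{\left(t \right)}]:  - 4 A = -12
Solving: A = 3, B = -3.
Check against the point condition:
  u(1, 0) = 3 - 3 \cos{\left(1 \right)}  ⟹  A + B \cos{\left(1 \right)} = 3 - 3 \cos{\left(1 \right)}  ✓
Hence u(x, t) = 3 \cos{\left(t \right)} - 3 \cos{\left(x \right)}.

Answer: u(x, t) = 3 \cos{\left(t \right)} - 3 \cos{\left(x \right)}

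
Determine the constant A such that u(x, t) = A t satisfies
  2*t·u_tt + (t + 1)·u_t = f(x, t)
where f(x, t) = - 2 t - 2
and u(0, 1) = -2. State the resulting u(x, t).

Substitute the ansatz u = A t into the left-hand side.
Derivatives of the ansatz:
  u_tt = 0
  u_t = A
Term by term:
  2*t·u_tt = 0
  (t + 1)·u_t = A t + A
So the left-hand side equals
  A t + A
This must equal f(x, t) = - 2 t - 2 identically.
Matching coefficients of the independent functions:
  [constant term, t]:  A = -2
Solving: A = -2.
Check against the point condition:
  u(0, 1) = -2  ⟹  A = -2  ✓
Hence u(x, t) = - 2 t.

Answer: u(x, t) = - 2 t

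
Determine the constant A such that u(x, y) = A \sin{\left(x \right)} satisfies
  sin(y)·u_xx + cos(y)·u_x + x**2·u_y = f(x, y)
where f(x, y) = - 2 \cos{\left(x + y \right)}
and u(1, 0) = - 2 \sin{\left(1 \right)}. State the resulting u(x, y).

Substitute the ansatz u = A \sin{\left(x \right)} into the left-hand side.
Derivatives of the ansatz:
  u_xx = - A \sin{\left(x \right)}
  u_x = A \cos{\left(x \right)}
  u_y = 0
Term by term:
  sin(y)·u_xx = - A \sin{\left(x \right)} \sin{\left(y \right)}
  cos(y)·u_x = A \cos{\left(x \right)} \cos{\left(y \right)}
  x**2·u_y = 0
So the left-hand side equals
  - A \sin{\left(x \right)} \sin{\left(y \right)} + A \cos{\left(x \right)} \cos{\left(y \right)}
This must equal f(x, y) identically; expanded, f = 2 \sin{\left(x \right)} \sin{\left(y \right)} - 2 \cos{\left(x \right)} \cos{\left(y \right)}.
Matching coefficients of the independent functions:
  [\sin{\left(x \right)} \sin{\left(y \right)}]:  - A = 2
  [\cos{\left(x \right)} \cos{\left(y \right)}]:  A = -2
Solving: A = -2.
Check against the point condition:
  u(1, 0) = - 2 \sin{\left(1 \right)}  ⟹  A \sin{\left(1 \right)} = - 2 \sin{\left(1 \right)}  ✓
Hence u(x, y) = - 2 \sin{\left(x \right)}.

Answer: u(x, y) = - 2 \sin{\left(x \right)}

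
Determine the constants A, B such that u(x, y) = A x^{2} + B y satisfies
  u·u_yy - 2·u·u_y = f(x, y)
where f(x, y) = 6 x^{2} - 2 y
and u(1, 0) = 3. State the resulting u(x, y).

Answer: u(x, y) = 3 x^{2} - y

Derivation:
Substitute the ansatz u = A x^{2} + B y into the left-hand side.
Derivatives of the ansatz:
  u_yy = 0
  u_y = B
Term by term:
  u·u_yy = 0
  -2·u·u_y = - 2 A B x^{2} - 2 B^{2} y
So the left-hand side equals
  - 2 A B x^{2} - 2 B^{2} y
This must equal f(x, y) = 6 x^{2} - 2 y identically.
Matching coefficients of the independent functions:
  [x^{2}]:  - 2 A B = 6
  [y]:  - 2 B^{2} = -2
These equations allow (A, B) = (-3, 1) or (3, -1).
Impose the point condition(s):
  u(1, 0) = 3  ⟹  A = 3
Only A = 3, B = -1 satisfies everything.
Hence u(x, y) = 3 x^{2} - y.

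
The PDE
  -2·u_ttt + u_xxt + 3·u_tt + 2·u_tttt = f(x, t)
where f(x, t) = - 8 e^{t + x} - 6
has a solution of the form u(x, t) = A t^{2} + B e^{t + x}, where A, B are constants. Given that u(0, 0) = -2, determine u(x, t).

Answer: u(x, t) = - t^{2} - 2 e^{t + x}

Derivation:
Substitute the ansatz u = A t^{2} + B e^{t + x} into the left-hand side.
Derivatives of the ansatz:
  u_ttt = B e^{t} e^{x}
  u_xxt = B e^{t} e^{x}
  u_tt = 2 A + B e^{t} e^{x}
  u_tttt = B e^{t} e^{x}
Term by term:
  -2·u_ttt = - 2 B e^{t} e^{x}
  u_xxt = B e^{t} e^{x}
  3·u_tt = 6 A + 3 B e^{t} e^{x}
  2·u_tttt = 2 B e^{t} e^{x}
So the left-hand side equals
  6 A + 4 B e^{t} e^{x}
This must equal f(x, t) identically; expanded, f = - 8 e^{t} e^{x} - 6.
Matching coefficients of the independent functions:
  [constant term]:  6 A = -6
  [e^{t} e^{x}]:  4 B = -8
Solving: A = -1, B = -2.
Check against the point condition:
  u(0, 0) = -2  ⟹  B = -2  ✓
Hence u(x, t) = - t^{2} - 2 e^{t + x}.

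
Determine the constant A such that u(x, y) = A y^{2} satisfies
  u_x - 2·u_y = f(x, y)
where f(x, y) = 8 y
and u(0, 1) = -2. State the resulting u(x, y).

Substitute the ansatz u = A y^{2} into the left-hand side.
Derivatives of the ansatz:
  u_x = 0
  u_y = 2 A y
Term by term:
  u_x = 0
  -2·u_y = - 4 A y
So the left-hand side equals
  - 4 A y
This must equal f(x, y) = 8 y identically.
Matching coefficients of the independent functions:
  [y]:  - 4 A = 8
Solving: A = -2.
Check against the point condition:
  u(0, 1) = -2  ⟹  A = -2  ✓
Hence u(x, y) = - 2 y^{2}.

Answer: u(x, y) = - 2 y^{2}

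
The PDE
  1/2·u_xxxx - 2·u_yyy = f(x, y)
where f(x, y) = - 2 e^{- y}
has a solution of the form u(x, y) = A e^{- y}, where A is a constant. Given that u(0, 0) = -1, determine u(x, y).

Substitute the ansatz u = A e^{- y} into the left-hand side.
Derivatives of the ansatz:
  u_xxxx = 0
  u_yyy = - A e^{- y}
Term by term:
  1/2·u_xxxx = 0
  -2·u_yyy = 2 A e^{- y}
So the left-hand side equals
  2 A e^{- y}
This must equal f(x, y) = - 2 e^{- y} identically.
Matching coefficients of the independent functions:
  [e^{- y}]:  2 A = -2
Solving: A = -1.
Check against the point condition:
  u(0, 0) = -1  ⟹  A = -1  ✓
Hence u(x, y) = - e^{- y}.

Answer: u(x, y) = - e^{- y}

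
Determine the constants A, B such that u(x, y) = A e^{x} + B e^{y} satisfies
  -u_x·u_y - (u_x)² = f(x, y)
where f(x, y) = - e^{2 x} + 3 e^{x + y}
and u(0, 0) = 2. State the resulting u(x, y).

Answer: u(x, y) = - e^{x} + 3 e^{y}

Derivation:
Substitute the ansatz u = A e^{x} + B e^{y} into the left-hand side.
Derivatives of the ansatz:
  u_x = A e^{x}
  u_y = B e^{y}
Term by term:
  -u_x·u_y = - A B e^{x} e^{y}
  -(u_x)² = - A^{2} e^{2 x}
So the left-hand side equals
  - A^{2} e^{2 x} - A B e^{x} e^{y}
This must equal f(x, y) identically; expanded, f = - e^{2 x} + 3 e^{x} e^{y}.
Matching coefficients of the independent functions:
  [e^{x} e^{y}]:  - A B = 3
  [e^{2 x}]:  - A^{2} = -1
These equations allow (A, B) = (-1, 3) or (1, -3).
Impose the point condition(s):
  u(0, 0) = 2  ⟹  A + B = 2
Only A = -1, B = 3 satisfies everything.
Hence u(x, y) = - e^{x} + 3 e^{y}.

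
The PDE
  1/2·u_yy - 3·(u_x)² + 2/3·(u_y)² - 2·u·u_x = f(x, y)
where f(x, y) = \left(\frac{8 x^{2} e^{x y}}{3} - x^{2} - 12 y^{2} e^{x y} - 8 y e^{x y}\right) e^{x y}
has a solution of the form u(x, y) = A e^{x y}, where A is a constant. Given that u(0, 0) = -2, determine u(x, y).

Substitute the ansatz u = A e^{x y} into the left-hand side.
Derivatives of the ansatz:
  u_yy = A x^{2} e^{x y}
  u_x = A y e^{x y}
  u_y = A x e^{x y}
Term by term:
  1/2·u_yy = \frac{A x^{2} e^{x y}}{2}
  -3·(u_x)² = - 3 A^{2} y^{2} e^{2 x y}
  2/3·(u_y)² = \frac{2 A^{2} x^{2} e^{2 x y}}{3}
  -2·u·u_x = - 2 A^{2} y e^{2 x y}
So the left-hand side equals
  \frac{2 A^{2} x^{2} e^{2 x y}}{3} - 3 A^{2} y^{2} e^{2 x y} - 2 A^{2} y e^{2 x y} + \frac{A x^{2} e^{x y}}{2}
This must equal f(x, y) identically; expanded, f = \frac{8 x^{2} e^{2 x y}}{3} - x^{2} e^{x y} - 12 y^{2} e^{2 x y} - 8 y e^{2 x y}.
Matching coefficients of the independent functions:
  [x^{2} e^{x y}]:  \frac{A}{2} = -1
  [x^{2} e^{2 x y}]:  \frac{2 A^{2}}{3} = \frac{8}{3}
  [y e^{2 x y}]:  - 2 A^{2} = -8
  [y^{2} e^{2 x y}]:  - 3 A^{2} = -12
Solving: A = -2.
Check against the point condition:
  u(0, 0) = -2  ⟹  A = -2  ✓
Hence u(x, y) = - 2 e^{x y}.

Answer: u(x, y) = - 2 e^{x y}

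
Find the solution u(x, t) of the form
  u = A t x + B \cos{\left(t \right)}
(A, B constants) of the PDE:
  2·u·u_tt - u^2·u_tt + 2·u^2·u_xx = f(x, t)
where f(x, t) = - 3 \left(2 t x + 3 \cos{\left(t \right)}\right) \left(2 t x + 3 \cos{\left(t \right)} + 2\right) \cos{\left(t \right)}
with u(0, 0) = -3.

Substitute the ansatz u = A t x + B \cos{\left(t \right)} into the left-hand side.
Derivatives of the ansatz:
  u_tt = - B \cos{\left(t \right)}
  u_xx = 0
Term by term:
  2·u·u_tt = - 2 A B t x \cos{\left(t \right)} - 2 B^{2} \cos^{2}{\left(t \right)}
  -u^2·u_tt = A^{2} B t^{2} x^{2} \cos{\left(t \right)} + 2 A B^{2} t x \cos^{2}{\left(t \right)} + B^{3} \cos^{3}{\left(t \right)}
  2·u^2·u_xx = 0
So the left-hand side equals
  A^{2} B t^{2} x^{2} \cos{\left(t \right)} + 2 A B^{2} t x \cos^{2}{\left(t \right)} - 2 A B t x \cos{\left(t \right)} + B^{3} \cos^{3}{\left(t \right)} - 2 B^{2} \cos^{2}{\left(t \right)}
This must equal f(x, t) identically; expanded, f = - 12 t^{2} x^{2} \cos{\left(t \right)} - 36 t x \cos^{2}{\left(t \right)} - 12 t x \cos{\left(t \right)} - 27 \cos^{3}{\left(t \right)} - 18 \cos^{2}{\left(t \right)}.
Matching coefficients of the independent functions:
  [t x \cos{\left(t \right)}]:  - 2 A B = -12
  [t x \cos^{2}{\left(t \right)}]:  2 A B^{2} = -36
  [t^{2} x^{2} \cos{\left(t \right)}]:  A^{2} B = -12
  [\cos^{2}{\left(t \right)}]:  - 2 B^{2} = -18
  [\cos^{3}{\left(t \right)}]:  B^{3} = -27
Solving: A = -2, B = -3.
Check against the point condition:
  u(0, 0) = -3  ⟹  B = -3  ✓
Hence u(x, t) = - 2 t x - 3 \cos{\left(t \right)}.

Answer: u(x, t) = - 2 t x - 3 \cos{\left(t \right)}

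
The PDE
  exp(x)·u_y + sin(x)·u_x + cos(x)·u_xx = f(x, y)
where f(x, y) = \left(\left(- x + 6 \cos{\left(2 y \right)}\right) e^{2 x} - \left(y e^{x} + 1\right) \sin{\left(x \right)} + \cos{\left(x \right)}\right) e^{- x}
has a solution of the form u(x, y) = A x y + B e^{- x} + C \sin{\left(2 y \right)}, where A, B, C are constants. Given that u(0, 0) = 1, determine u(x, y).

Answer: u(x, y) = - x y + 3 \sin{\left(2 y \right)} + e^{- x}

Derivation:
Substitute the ansatz u = A x y + B e^{- x} + C \sin{\left(2 y \right)} into the left-hand side.
Derivatives of the ansatz:
  u_y = A x + 2 C \cos{\left(2 y \right)}
  u_x = A y - B e^{- x}
  u_xx = B e^{- x}
Term by term:
  exp(x)·u_y = A x e^{x} + 2 C e^{x} \cos{\left(2 y \right)}
  sin(x)·u_x = A y \sin{\left(x \right)} - B e^{- x} \sin{\left(x \right)}
  cos(x)·u_xx = B e^{- x} \cos{\left(x \right)}
So the left-hand side equals
  A x e^{x} + A y \sin{\left(x \right)} - B e^{- x} \sin{\left(x \right)} + B e^{- x} \cos{\left(x \right)} + 2 C e^{x} \cos{\left(2 y \right)}
This must equal f(x, y) identically; expanded, f = - x e^{x} - y \sin{\left(x \right)} + 6 e^{x} \cos{\left(2 y \right)} - e^{- x} \sin{\left(x \right)} + e^{- x} \cos{\left(x \right)}.
Matching coefficients of the independent functions:
  [x e^{x}, y \sin{\left(x \right)}]:  A = -1
  [e^{- x} \sin{\left(x \right)}]:  - B = -1
  [e^{- x} \cos{\left(x \right)}]:  B = 1
  [e^{x} \cos{\left(2 y \right)}]:  2 C = 6
Solving: A = -1, B = 1, C = 3.
Check against the point condition:
  u(0, 0) = 1  ⟹  B = 1  ✓
Hence u(x, y) = - x y + 3 \sin{\left(2 y \right)} + e^{- x}.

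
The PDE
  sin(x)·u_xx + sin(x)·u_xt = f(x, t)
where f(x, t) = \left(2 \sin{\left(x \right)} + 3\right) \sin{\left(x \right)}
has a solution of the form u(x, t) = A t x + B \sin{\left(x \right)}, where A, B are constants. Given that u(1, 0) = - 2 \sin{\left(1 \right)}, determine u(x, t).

Substitute the ansatz u = A t x + B \sin{\left(x \right)} into the left-hand side.
Derivatives of the ansatz:
  u_xx = - B \sin{\left(x \right)}
  u_xt = A
Term by term:
  sin(x)·u_xx = - B \sin^{2}{\left(x \right)}
  sin(x)·u_xt = A \sin{\left(x \right)}
So the left-hand side equals
  A \sin{\left(x \right)} - B \sin^{2}{\left(x \right)}
This must equal f(x, t) identically; expanded, f = 2 \sin^{2}{\left(x \right)} + 3 \sin{\left(x \right)}.
Matching coefficients of the independent functions:
  [\sin{\left(x \right)}]:  A = 3
  [\sin^{2}{\left(x \right)}]:  - B = 2
Solving: A = 3, B = -2.
Check against the point condition:
  u(1, 0) = - 2 \sin{\left(1 \right)}  ⟹  B \sin{\left(1 \right)} = - 2 \sin{\left(1 \right)}  ✓
Hence u(x, t) = 3 t x - 2 \sin{\left(x \right)}.

Answer: u(x, t) = 3 t x - 2 \sin{\left(x \right)}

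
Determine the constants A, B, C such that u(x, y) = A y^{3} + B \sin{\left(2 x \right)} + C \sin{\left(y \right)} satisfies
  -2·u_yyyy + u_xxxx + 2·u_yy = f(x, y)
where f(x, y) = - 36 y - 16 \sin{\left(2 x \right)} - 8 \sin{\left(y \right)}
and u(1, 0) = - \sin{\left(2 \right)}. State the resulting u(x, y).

Substitute the ansatz u = A y^{3} + B \sin{\left(2 x \right)} + C \sin{\left(y \right)} into the left-hand side.
Derivatives of the ansatz:
  u_yyyy = C \sin{\left(y \right)}
  u_xxxx = 16 B \sin{\left(2 x \right)}
  u_yy = 6 A y - C \sin{\left(y \right)}
Term by term:
  -2·u_yyyy = - 2 C \sin{\left(y \right)}
  u_xxxx = 16 B \sin{\left(2 x \right)}
  2·u_yy = 12 A y - 2 C \sin{\left(y \right)}
So the left-hand side equals
  12 A y + 16 B \sin{\left(2 x \right)} - 4 C \sin{\left(y \right)}
This must equal f(x, y) = - 36 y - 16 \sin{\left(2 x \right)} - 8 \sin{\left(y \right)} identically.
Matching coefficients of the independent functions:
  [y]:  12 A = -36
  [\sin{\left(2 x \right)}]:  16 B = -16
  [\sin{\left(y \right)}]:  - 4 C = -8
Solving: A = -3, B = -1, C = 2.
Check against the point condition:
  u(1, 0) = - \sin{\left(2 \right)}  ⟹  B \sin{\left(2 \right)} = - \sin{\left(2 \right)}  ✓
Hence u(x, y) = - 3 y^{3} - \sin{\left(2 x \right)} + 2 \sin{\left(y \right)}.

Answer: u(x, y) = - 3 y^{3} - \sin{\left(2 x \right)} + 2 \sin{\left(y \right)}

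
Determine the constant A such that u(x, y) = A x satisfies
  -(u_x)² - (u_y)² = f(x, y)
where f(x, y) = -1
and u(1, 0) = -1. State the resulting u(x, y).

Answer: u(x, y) = - x

Derivation:
Substitute the ansatz u = A x into the left-hand side.
Derivatives of the ansatz:
  u_x = A
  u_y = 0
Term by term:
  -(u_x)² = - A^{2}
  -(u_y)² = 0
So the left-hand side equals
  - A^{2}
This must equal f(x, y) = -1 identically.
Matching coefficients of the independent functions:
  [constant term]:  - A^{2} = -1
These equations allow (A) = (-1) or (1).
Impose the point condition(s):
  u(1, 0) = -1  ⟹  A = -1
Only A = -1 satisfies everything.
Hence u(x, y) = - x.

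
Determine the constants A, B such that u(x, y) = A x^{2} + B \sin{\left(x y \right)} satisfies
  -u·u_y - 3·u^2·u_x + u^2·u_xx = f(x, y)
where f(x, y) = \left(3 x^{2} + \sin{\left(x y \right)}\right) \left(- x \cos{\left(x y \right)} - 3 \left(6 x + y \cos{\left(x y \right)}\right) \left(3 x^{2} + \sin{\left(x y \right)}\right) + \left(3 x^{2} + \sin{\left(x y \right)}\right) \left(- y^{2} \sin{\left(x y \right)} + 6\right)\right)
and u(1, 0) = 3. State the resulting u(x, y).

Answer: u(x, y) = 3 x^{2} + \sin{\left(x y \right)}

Derivation:
Substitute the ansatz u = A x^{2} + B \sin{\left(x y \right)} into the left-hand side.
Derivatives of the ansatz:
  u_y = B x \cos{\left(x y \right)}
  u_x = 2 A x + B y \cos{\left(x y \right)}
  u_xx = 2 A - B y^{2} \sin{\left(x y \right)}
Term by term:
  -u·u_y = - A B x^{3} \cos{\left(x y \right)} - B^{2} x \sin{\left(x y \right)} \cos{\left(x y \right)}
  -3·u^2·u_x = - 6 A^{3} x^{5} - 3 A^{2} B x^{4} y \cos{\left(x y \right)} - 12 A^{2} B x^{3} \sin{\left(x y \right)} - 6 A B^{2} x^{2} y \sin{\left(x y \right)} \cos{\left(x y \right)} - 6 A B^{2} x \sin^{2}{\left(x y \right)} - 3 B^{3} y \sin^{2}{\left(x y \right)} \cos{\left(x y \right)}
  u^2·u_xx = 2 A^{3} x^{4} - A^{2} B x^{4} y^{2} \sin{\left(x y \right)} + 4 A^{2} B x^{2} \sin{\left(x y \right)} - 2 A B^{2} x^{2} y^{2} \sin^{2}{\left(x y \right)} + 2 A B^{2} \sin^{2}{\left(x y \right)} - B^{3} y^{2} \sin^{3}{\left(x y \right)}
So the left-hand side equals
  - 6 A^{3} x^{5} + 2 A^{3} x^{4} - A^{2} B x^{4} y^{2} \sin{\left(x y \right)} - 3 A^{2} B x^{4} y \cos{\left(x y \right)} - 12 A^{2} B x^{3} \sin{\left(x y \right)} + 4 A^{2} B x^{2} \sin{\left(x y \right)} - 2 A B^{2} x^{2} y^{2} \sin^{2}{\left(x y \right)} - 6 A B^{2} x^{2} y \sin{\left(x y \right)} \cos{\left(x y \right)} - 6 A B^{2} x \sin^{2}{\left(x y \right)} + 2 A B^{2} \sin^{2}{\left(x y \right)} - A B x^{3} \cos{\left(x y \right)} - B^{3} y^{2} \sin^{3}{\left(x y \right)} - 3 B^{3} y \sin^{2}{\left(x y \right)} \cos{\left(x y \right)} - B^{2} x \sin{\left(x y \right)} \cos{\left(x y \right)}
This must equal f(x, y) identically; expanded, f = - 162 x^{5} - 9 x^{4} y^{2} \sin{\left(x y \right)} - 27 x^{4} y \cos{\left(x y \right)} + 54 x^{4} - 108 x^{3} \sin{\left(x y \right)} - 3 x^{3} \cos{\left(x y \right)} - 6 x^{2} y^{2} \sin^{2}{\left(x y \right)} - 18 x^{2} y \sin{\left(x y \right)} \cos{\left(x y \right)} + 36 x^{2} \sin{\left(x y \right)} - 18 x \sin^{2}{\left(x y \right)} - x \sin{\left(x y \right)} \cos{\left(x y \right)} - y^{2} \sin^{3}{\left(x y \right)} - 3 y \sin^{2}{\left(x y \right)} \cos{\left(x y \right)} + 6 \sin^{2}{\left(x y \right)}.
Matching coefficients of the independent functions:
  [x^{4}]:  2 A^{3} = 54
  [x^{5}]:  - 6 A^{3} = -162
  [x \sin^{2}{\left(x y \right)}, x^{2} y \sin{\left(x y \right)} \cos{\left(x y \right)}]:  - 6 A B^{2} = -18
  [x^{2} \sin{\left(x y \right)}]:  4 A^{2} B = 36
  [x^{3} \sin{\left(x y \right)}]:  - 12 A^{2} B = -108
  [x^{3} \cos{\left(x y \right)}]:  - A B = -3
  [y^{2} \sin^{3}{\left(x y \right)}]:  - B^{3} = -1
  [x \sin{\left(x y \right)} \cos{\left(x y \right)}]:  - B^{2} = -1
  [x^{2} y^{2} \sin^{2}{\left(x y \right)}]:  - 2 A B^{2} = -6
  [x^{4} y \cos{\left(x y \right)}]:  - 3 A^{2} B = -27
  [x^{4} y^{2} \sin{\left(x y \right)}]:  - A^{2} B = -9
  [y \sin^{2}{\left(x y \right)} \cos{\left(x y \right)}]:  - 3 B^{3} = -3
  [\sin^{2}{\left(x y \right)}]:  2 A B^{2} = 6
Solving: A = 3, B = 1.
Check against the point condition:
  u(1, 0) = 3  ⟹  A = 3  ✓
Hence u(x, y) = 3 x^{2} + \sin{\left(x y \right)}.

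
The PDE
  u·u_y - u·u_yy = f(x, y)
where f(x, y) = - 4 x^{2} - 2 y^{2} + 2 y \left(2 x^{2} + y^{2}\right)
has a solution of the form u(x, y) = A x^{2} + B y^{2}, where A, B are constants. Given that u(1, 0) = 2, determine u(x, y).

Substitute the ansatz u = A x^{2} + B y^{2} into the left-hand side.
Derivatives of the ansatz:
  u_y = 2 B y
  u_yy = 2 B
Term by term:
  u·u_y = 2 A B x^{2} y + 2 B^{2} y^{3}
  -u·u_yy = - 2 A B x^{2} - 2 B^{2} y^{2}
So the left-hand side equals
  2 A B x^{2} y - 2 A B x^{2} + 2 B^{2} y^{3} - 2 B^{2} y^{2}
This must equal f(x, y) identically; expanded, f = 4 x^{2} y - 4 x^{2} + 2 y^{3} - 2 y^{2}.
Matching coefficients of the independent functions:
  [x^{2}]:  - 2 A B = -4
  [y^{2}]:  - 2 B^{2} = -2
  [y^{3}]:  2 B^{2} = 2
  [x^{2} y]:  2 A B = 4
These equations allow (A, B) = (-2, -1) or (2, 1).
Impose the point condition(s):
  u(1, 0) = 2  ⟹  A = 2
Only A = 2, B = 1 satisfies everything.
Hence u(x, y) = 2 x^{2} + y^{2}.

Answer: u(x, y) = 2 x^{2} + y^{2}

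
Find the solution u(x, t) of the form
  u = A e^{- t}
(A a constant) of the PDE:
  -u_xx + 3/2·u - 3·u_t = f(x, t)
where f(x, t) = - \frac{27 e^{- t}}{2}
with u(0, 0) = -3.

Substitute the ansatz u = A e^{- t} into the left-hand side.
Derivatives of the ansatz:
  u_xx = 0
  u_t = - A e^{- t}
Term by term:
  -u_xx = 0
  3/2·u = \frac{3 A e^{- t}}{2}
  -3·u_t = 3 A e^{- t}
So the left-hand side equals
  \frac{9 A e^{- t}}{2}
This must equal f(x, t) = - \frac{27 e^{- t}}{2} identically.
Matching coefficients of the independent functions:
  [e^{- t}]:  \frac{9 A}{2} = - \frac{27}{2}
Solving: A = -3.
Check against the point condition:
  u(0, 0) = -3  ⟹  A = -3  ✓
Hence u(x, t) = - 3 e^{- t}.

Answer: u(x, t) = - 3 e^{- t}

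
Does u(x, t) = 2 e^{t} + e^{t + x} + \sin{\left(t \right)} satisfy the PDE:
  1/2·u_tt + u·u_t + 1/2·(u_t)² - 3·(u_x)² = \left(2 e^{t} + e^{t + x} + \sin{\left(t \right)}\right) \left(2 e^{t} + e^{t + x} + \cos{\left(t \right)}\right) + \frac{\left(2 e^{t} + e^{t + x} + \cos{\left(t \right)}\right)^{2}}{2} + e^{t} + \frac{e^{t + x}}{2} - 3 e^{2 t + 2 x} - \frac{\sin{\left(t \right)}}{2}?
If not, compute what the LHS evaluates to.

Answer: Yes

Derivation:
Evaluate each term of the left-hand side for u = 2 e^{t} + e^{t + x} + \sin{\left(t \right)}.
Derivatives:
  u_tt = e^{t} e^{x} + 2 e^{t} - \sin{\left(t \right)}
  u_t = e^{t} e^{x} + 2 e^{t} + \cos{\left(t \right)}
  u_x = e^{t} e^{x}
Terms:
  1/2·u_tt = e^{t} + \frac{e^{t + x}}{2} - \frac{\sin{\left(t \right)}}{2}
  u·u_t = \left(2 e^{t} + e^{t + x} + \sin{\left(t \right)}\right) \left(2 e^{t} + e^{t + x} + \cos{\left(t \right)}\right)
  1/2·(u_t)² = \frac{\left(2 e^{t} + e^{t + x} + \cos{\left(t \right)}\right)^{2}}{2}
  -3·(u_x)² = - 3 e^{2 t + 2 x}
Sum: LHS = \left(2 e^{t} + e^{t + x} + \sin{\left(t \right)}\right) \left(2 e^{t} + e^{t + x} + \cos{\left(t \right)}\right) + \frac{\left(2 e^{t} + e^{t + x} + \cos{\left(t \right)}\right)^{2}}{2} + e^{t} + \frac{e^{t + x}}{2} - 3 e^{2 t + 2 x} - \frac{\sin{\left(t \right)}}{2}
This is exactly the given right-hand side, so u is a solution.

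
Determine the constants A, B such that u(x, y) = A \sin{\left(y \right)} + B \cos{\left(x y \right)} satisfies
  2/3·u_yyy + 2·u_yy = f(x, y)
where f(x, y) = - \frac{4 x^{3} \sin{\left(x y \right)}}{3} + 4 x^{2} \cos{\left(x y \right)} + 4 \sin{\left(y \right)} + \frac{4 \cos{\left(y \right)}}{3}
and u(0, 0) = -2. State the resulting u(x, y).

Answer: u(x, y) = - 2 \sin{\left(y \right)} - 2 \cos{\left(x y \right)}

Derivation:
Substitute the ansatz u = A \sin{\left(y \right)} + B \cos{\left(x y \right)} into the left-hand side.
Derivatives of the ansatz:
  u_yyy = - A \cos{\left(y \right)} + B x^{3} \sin{\left(x y \right)}
  u_yy = - A \sin{\left(y \right)} - B x^{2} \cos{\left(x y \right)}
Term by term:
  2/3·u_yyy = - \frac{2 A \cos{\left(y \right)}}{3} + \frac{2 B x^{3} \sin{\left(x y \right)}}{3}
  2·u_yy = - 2 A \sin{\left(y \right)} - 2 B x^{2} \cos{\left(x y \right)}
So the left-hand side equals
  - 2 A \sin{\left(y \right)} - \frac{2 A \cos{\left(y \right)}}{3} + \frac{2 B x^{3} \sin{\left(x y \right)}}{3} - 2 B x^{2} \cos{\left(x y \right)}
This must equal f(x, y) = - \frac{4 x^{3} \sin{\left(x y \right)}}{3} + 4 x^{2} \cos{\left(x y \right)} + 4 \sin{\left(y \right)} + \frac{4 \cos{\left(y \right)}}{3} identically.
Matching coefficients of the independent functions:
  [x^{2} \cos{\left(x y \right)}]:  - 2 B = 4
  [x^{3} \sin{\left(x y \right)}]:  \frac{2 B}{3} = - \frac{4}{3}
  [\sin{\left(y \right)}]:  - 2 A = 4
  [\cos{\left(y \right)}]:  - \frac{2 A}{3} = \frac{4}{3}
Solving: A = -2, B = -2.
Check against the point condition:
  u(0, 0) = -2  ⟹  B = -2  ✓
Hence u(x, y) = - 2 \sin{\left(y \right)} - 2 \cos{\left(x y \right)}.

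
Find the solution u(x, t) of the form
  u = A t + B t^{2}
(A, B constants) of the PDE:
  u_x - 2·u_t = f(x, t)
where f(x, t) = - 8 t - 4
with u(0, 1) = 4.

Substitute the ansatz u = A t + B t^{2} into the left-hand side.
Derivatives of the ansatz:
  u_x = 0
  u_t = A + 2 B t
Term by term:
  u_x = 0
  -2·u_t = - 2 A - 4 B t
So the left-hand side equals
  - 2 A - 4 B t
This must equal f(x, t) = - 8 t - 4 identically.
Matching coefficients of the independent functions:
  [constant term]:  - 2 A = -4
  [t]:  - 4 B = -8
Solving: A = 2, B = 2.
Check against the point condition:
  u(0, 1) = 4  ⟹  A + B = 4  ✓
Hence u(x, t) = 2 t^{2} + 2 t.

Answer: u(x, t) = 2 t^{2} + 2 t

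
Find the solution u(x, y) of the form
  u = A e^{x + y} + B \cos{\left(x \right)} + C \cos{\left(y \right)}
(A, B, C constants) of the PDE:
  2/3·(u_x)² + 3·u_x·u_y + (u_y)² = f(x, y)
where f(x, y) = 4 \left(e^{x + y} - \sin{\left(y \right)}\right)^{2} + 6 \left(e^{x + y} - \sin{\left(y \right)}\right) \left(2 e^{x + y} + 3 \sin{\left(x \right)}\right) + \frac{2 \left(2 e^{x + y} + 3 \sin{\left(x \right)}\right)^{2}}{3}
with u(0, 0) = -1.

Substitute the ansatz u = A e^{x + y} + B \cos{\left(x \right)} + C \cos{\left(y \right)} into the left-hand side.
Derivatives of the ansatz:
  u_x = A e^{x} e^{y} - B \sin{\left(x \right)}
  u_y = A e^{x} e^{y} - C \sin{\left(y \right)}
Term by term:
  2/3·(u_x)² = \frac{2 A^{2} e^{2 x} e^{2 y}}{3} - \frac{4 A B e^{x} e^{y} \sin{\left(x \right)}}{3} + \frac{2 B^{2} \sin^{2}{\left(x \right)}}{3}
  3·u_x·u_y = 3 A^{2} e^{2 x} e^{2 y} - 3 A B e^{x} e^{y} \sin{\left(x \right)} - 3 A C e^{x} e^{y} \sin{\left(y \right)} + 3 B C \sin{\left(x \right)} \sin{\left(y \right)}
  (u_y)² = A^{2} e^{2 x} e^{2 y} - 2 A C e^{x} e^{y} \sin{\left(y \right)} + C^{2} \sin^{2}{\left(y \right)}
So the left-hand side equals
  \frac{14 A^{2} e^{2 x} e^{2 y}}{3} - \frac{13 A B e^{x} e^{y} \sin{\left(x \right)}}{3} - 5 A C e^{x} e^{y} \sin{\left(y \right)} + \frac{2 B^{2} \sin^{2}{\left(x \right)}}{3} + 3 B C \sin{\left(x \right)} \sin{\left(y \right)} + C^{2} \sin^{2}{\left(y \right)}
This must equal f(x, y) identically; expanded, f = \frac{56 e^{2 x} e^{2 y}}{3} + 26 e^{x} e^{y} \sin{\left(x \right)} - 20 e^{x} e^{y} \sin{\left(y \right)} + 6 \sin^{2}{\left(x \right)} - 18 \sin{\left(x \right)} \sin{\left(y \right)} + 4 \sin^{2}{\left(y \right)}.
Matching coefficients of the independent functions:
  [e^{2 x} e^{2 y}]:  \frac{14 A^{2}}{3} = \frac{56}{3}
  [\sin{\left(x \right)} \sin{\left(y \right)}]:  3 B C = -18
  [e^{x} e^{y} \sin{\left(x \right)}]:  - \frac{13 A B}{3} = 26
  [e^{x} e^{y} \sin{\left(y \right)}]:  - 5 A C = -20
  [\sin^{2}{\left(x \right)}]:  \frac{2 B^{2}}{3} = 6
  [\sin^{2}{\left(y \right)}]:  C^{2} = 4
These equations allow (A, B, C) = (-2, 3, -2) or (2, -3, 2).
Impose the point condition(s):
  u(0, 0) = -1  ⟹  A + B + C = -1
Only A = -2, B = 3, C = -2 satisfies everything.
Hence u(x, y) = - 2 e^{x + y} + 3 \cos{\left(x \right)} - 2 \cos{\left(y \right)}.

Answer: u(x, y) = - 2 e^{x + y} + 3 \cos{\left(x \right)} - 2 \cos{\left(y \right)}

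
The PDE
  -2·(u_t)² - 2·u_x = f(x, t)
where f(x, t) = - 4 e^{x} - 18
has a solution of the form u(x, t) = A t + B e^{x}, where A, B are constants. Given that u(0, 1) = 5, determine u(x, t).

Substitute the ansatz u = A t + B e^{x} into the left-hand side.
Derivatives of the ansatz:
  u_t = A
  u_x = B e^{x}
Term by term:
  -2·(u_t)² = - 2 A^{2}
  -2·u_x = - 2 B e^{x}
So the left-hand side equals
  - 2 A^{2} - 2 B e^{x}
This must equal f(x, t) = - 4 e^{x} - 18 identically.
Matching coefficients of the independent functions:
  [constant term]:  - 2 A^{2} = -18
  [e^{x}]:  - 2 B = -4
These equations allow (A, B) = (-3, 2) or (3, 2).
Impose the point condition(s):
  u(0, 1) = 5  ⟹  A + B = 5
Only A = 3, B = 2 satisfies everything.
Hence u(x, t) = 3 t + 2 e^{x}.

Answer: u(x, t) = 3 t + 2 e^{x}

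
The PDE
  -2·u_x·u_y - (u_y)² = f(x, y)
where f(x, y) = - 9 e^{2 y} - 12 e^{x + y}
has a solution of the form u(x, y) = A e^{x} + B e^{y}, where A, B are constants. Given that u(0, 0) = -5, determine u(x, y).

Substitute the ansatz u = A e^{x} + B e^{y} into the left-hand side.
Derivatives of the ansatz:
  u_x = A e^{x}
  u_y = B e^{y}
Term by term:
  -2·u_x·u_y = - 2 A B e^{x} e^{y}
  -(u_y)² = - B^{2} e^{2 y}
So the left-hand side equals
  - 2 A B e^{x} e^{y} - B^{2} e^{2 y}
This must equal f(x, y) identically; expanded, f = - 12 e^{x} e^{y} - 9 e^{2 y}.
Matching coefficients of the independent functions:
  [e^{x} e^{y}]:  - 2 A B = -12
  [e^{2 y}]:  - B^{2} = -9
These equations allow (A, B) = (-2, -3) or (2, 3).
Impose the point condition(s):
  u(0, 0) = -5  ⟹  A + B = -5
Only A = -2, B = -3 satisfies everything.
Hence u(x, y) = - 2 e^{x} - 3 e^{y}.

Answer: u(x, y) = - 2 e^{x} - 3 e^{y}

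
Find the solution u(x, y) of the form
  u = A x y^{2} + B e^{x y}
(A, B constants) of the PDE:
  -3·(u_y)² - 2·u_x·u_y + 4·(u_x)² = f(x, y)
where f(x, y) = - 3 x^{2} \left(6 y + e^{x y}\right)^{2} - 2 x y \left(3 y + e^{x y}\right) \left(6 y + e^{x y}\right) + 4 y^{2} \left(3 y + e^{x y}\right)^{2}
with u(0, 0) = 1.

Substitute the ansatz u = A x y^{2} + B e^{x y} into the left-hand side.
Derivatives of the ansatz:
  u_y = 2 A x y + B x e^{x y}
  u_x = A y^{2} + B y e^{x y}
Term by term:
  -3·(u_y)² = - 12 A^{2} x^{2} y^{2} - 12 A B x^{2} y e^{x y} - 3 B^{2} x^{2} e^{2 x y}
  -2·u_x·u_y = - 4 A^{2} x y^{3} - 6 A B x y^{2} e^{x y} - 2 B^{2} x y e^{2 x y}
  4·(u_x)² = 4 A^{2} y^{4} + 8 A B y^{3} e^{x y} + 4 B^{2} y^{2} e^{2 x y}
So the left-hand side equals
  - 12 A^{2} x^{2} y^{2} - 4 A^{2} x y^{3} + 4 A^{2} y^{4} - 12 A B x^{2} y e^{x y} - 6 A B x y^{2} e^{x y} + 8 A B y^{3} e^{x y} - 3 B^{2} x^{2} e^{2 x y} - 2 B^{2} x y e^{2 x y} + 4 B^{2} y^{2} e^{2 x y}
This must equal f(x, y) identically; expanded, f = - 108 x^{2} y^{2} - 36 x^{2} y e^{x y} - 3 x^{2} e^{2 x y} - 36 x y^{3} - 18 x y^{2} e^{x y} - 2 x y e^{2 x y} + 36 y^{4} + 24 y^{3} e^{x y} + 4 y^{2} e^{2 x y}.
Matching coefficients of the independent functions:
  [y^{4}]:  4 A^{2} = 36
  [x y^{3}]:  - 4 A^{2} = -36
  [x^{2} y^{2}]:  - 12 A^{2} = -108
  [x^{2} e^{2 x y}]:  - 3 B^{2} = -3
  [y^{2} e^{2 x y}]:  4 B^{2} = 4
  [y^{3} e^{x y}]:  8 A B = 24
  [x y e^{2 x y}]:  - 2 B^{2} = -2
  [x y^{2} e^{x y}]:  - 6 A B = -18
  [x^{2} y e^{x y}]:  - 12 A B = -36
These equations allow (A, B) = (-3, -1) or (3, 1).
Impose the point condition(s):
  u(0, 0) = 1  ⟹  B = 1
Only A = 3, B = 1 satisfies everything.
Hence u(x, y) = 3 x y^{2} + e^{x y}.

Answer: u(x, y) = 3 x y^{2} + e^{x y}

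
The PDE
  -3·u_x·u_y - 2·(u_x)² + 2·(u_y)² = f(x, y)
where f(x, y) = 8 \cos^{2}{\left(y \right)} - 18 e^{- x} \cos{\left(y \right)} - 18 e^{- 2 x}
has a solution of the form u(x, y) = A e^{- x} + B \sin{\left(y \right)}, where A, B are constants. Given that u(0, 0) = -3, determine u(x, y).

Substitute the ansatz u = A e^{- x} + B \sin{\left(y \right)} into the left-hand side.
Derivatives of the ansatz:
  u_x = - A e^{- x}
  u_y = B \cos{\left(y \right)}
Term by term:
  -3·u_x·u_y = 3 A B e^{- x} \cos{\left(y \right)}
  -2·(u_x)² = - 2 A^{2} e^{- 2 x}
  2·(u_y)² = 2 B^{2} \cos^{2}{\left(y \right)}
So the left-hand side equals
  - 2 A^{2} e^{- 2 x} + 3 A B e^{- x} \cos{\left(y \right)} + 2 B^{2} \cos^{2}{\left(y \right)}
This must equal f(x, y) = 8 \cos^{2}{\left(y \right)} - 18 e^{- x} \cos{\left(y \right)} - 18 e^{- 2 x} identically.
Matching coefficients of the independent functions:
  [e^{- x} \cos{\left(y \right)}]:  3 A B = -18
  [e^{- 2 x}]:  - 2 A^{2} = -18
  [\cos^{2}{\left(y \right)}]:  2 B^{2} = 8
These equations allow (A, B) = (-3, 2) or (3, -2).
Impose the point condition(s):
  u(0, 0) = -3  ⟹  A = -3
Only A = -3, B = 2 satisfies everything.
Hence u(x, y) = 2 \sin{\left(y \right)} - 3 e^{- x}.

Answer: u(x, y) = 2 \sin{\left(y \right)} - 3 e^{- x}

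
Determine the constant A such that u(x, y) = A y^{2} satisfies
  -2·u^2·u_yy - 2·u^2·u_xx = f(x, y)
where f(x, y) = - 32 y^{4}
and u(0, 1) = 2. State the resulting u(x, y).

Substitute the ansatz u = A y^{2} into the left-hand side.
Derivatives of the ansatz:
  u_yy = 2 A
  u_xx = 0
Term by term:
  -2·u^2·u_yy = - 4 A^{3} y^{4}
  -2·u^2·u_xx = 0
So the left-hand side equals
  - 4 A^{3} y^{4}
This must equal f(x, y) = - 32 y^{4} identically.
Matching coefficients of the independent functions:
  [y^{4}]:  - 4 A^{3} = -32
Solving: A = 2.
Check against the point condition:
  u(0, 1) = 2  ⟹  A = 2  ✓
Hence u(x, y) = 2 y^{2}.

Answer: u(x, y) = 2 y^{2}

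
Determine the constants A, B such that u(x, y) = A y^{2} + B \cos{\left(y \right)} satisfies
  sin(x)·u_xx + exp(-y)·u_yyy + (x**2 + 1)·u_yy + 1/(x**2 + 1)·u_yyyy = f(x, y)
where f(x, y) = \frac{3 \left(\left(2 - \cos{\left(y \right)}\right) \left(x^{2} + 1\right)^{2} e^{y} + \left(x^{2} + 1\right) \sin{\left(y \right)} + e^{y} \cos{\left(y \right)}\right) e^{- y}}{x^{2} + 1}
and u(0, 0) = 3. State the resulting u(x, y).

Substitute the ansatz u = A y^{2} + B \cos{\left(y \right)} into the left-hand side.
Derivatives of the ansatz:
  u_xx = 0
  u_yyy = B \sin{\left(y \right)}
  u_yy = 2 A - B \cos{\left(y \right)}
  u_yyyy = B \cos{\left(y \right)}
Term by term:
  sin(x)·u_xx = 0
  exp(-y)·u_yyy = B e^{- y} \sin{\left(y \right)}
  (x**2 + 1)·u_yy = 2 A x^{2} + 2 A - B x^{2} \cos{\left(y \right)} - B \cos{\left(y \right)}
  1/(x**2 + 1)·u_yyyy = \frac{B \cos{\left(y \right)}}{x^{2} + 1}
So the left-hand side equals
  2 A x^{2} + 2 A - B x^{2} \cos{\left(y \right)} - B \cos{\left(y \right)} + B e^{- y} \sin{\left(y \right)} + \frac{B \cos{\left(y \right)}}{x^{2} + 1}
This must equal f(x, y) identically; expanded, f = - 3 x^{2} \cos{\left(y \right)} + 6 x^{2} - 3 \cos{\left(y \right)} + 6 + 3 e^{- y} \sin{\left(y \right)} + \frac{3 \cos{\left(y \right)}}{x^{2} + 1}.
Matching coefficients of the independent functions:
  [constant term, x^{2}]:  2 A = 6
  [x^{2} \cos{\left(y \right)}, \cos{\left(y \right)}]:  - B = -3
  [\frac{\cos{\left(y \right)}}{x^{2} + 1}, e^{- y} \sin{\left(y \right)}]:  B = 3
Solving: A = 3, B = 3.
Check against the point condition:
  u(0, 0) = 3  ⟹  B = 3  ✓
Hence u(x, y) = 3 y^{2} + 3 \cos{\left(y \right)}.

Answer: u(x, y) = 3 y^{2} + 3 \cos{\left(y \right)}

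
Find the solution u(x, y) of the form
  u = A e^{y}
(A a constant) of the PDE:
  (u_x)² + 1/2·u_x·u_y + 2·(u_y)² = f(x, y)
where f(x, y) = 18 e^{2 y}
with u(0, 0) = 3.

Answer: u(x, y) = 3 e^{y}

Derivation:
Substitute the ansatz u = A e^{y} into the left-hand side.
Derivatives of the ansatz:
  u_x = 0
  u_y = A e^{y}
Term by term:
  (u_x)² = 0
  1/2·u_x·u_y = 0
  2·(u_y)² = 2 A^{2} e^{2 y}
So the left-hand side equals
  2 A^{2} e^{2 y}
This must equal f(x, y) = 18 e^{2 y} identically.
Matching coefficients of the independent functions:
  [e^{2 y}]:  2 A^{2} = 18
These equations allow (A) = (-3) or (3).
Impose the point condition(s):
  u(0, 0) = 3  ⟹  A = 3
Only A = 3 satisfies everything.
Hence u(x, y) = 3 e^{y}.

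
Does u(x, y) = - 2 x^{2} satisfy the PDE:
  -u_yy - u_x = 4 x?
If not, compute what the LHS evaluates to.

Evaluate each term of the left-hand side for u = - 2 x^{2}.
Derivatives:
  u_yy = 0
  u_x = - 4 x
Terms:
  -u_yy = 0
  -u_x = 4 x
Sum: LHS = 4 x
This is exactly the given right-hand side, so u is a solution.

Answer: Yes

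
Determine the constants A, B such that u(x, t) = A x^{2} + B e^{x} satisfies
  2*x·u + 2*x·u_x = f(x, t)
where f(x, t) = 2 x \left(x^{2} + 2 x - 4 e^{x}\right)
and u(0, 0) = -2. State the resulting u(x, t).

Answer: u(x, t) = x^{2} - 2 e^{x}

Derivation:
Substitute the ansatz u = A x^{2} + B e^{x} into the left-hand side.
Derivatives of the ansatz:
  u_x = 2 A x + B e^{x}
Term by term:
  2*x·u = 2 A x^{3} + 2 B x e^{x}
  2*x·u_x = 4 A x^{2} + 2 B x e^{x}
So the left-hand side equals
  2 A x^{3} + 4 A x^{2} + 4 B x e^{x}
This must equal f(x, t) identically; expanded, f = 2 x^{3} + 4 x^{2} - 8 x e^{x}.
Matching coefficients of the independent functions:
  [x^{2}]:  4 A = 4
  [x^{3}]:  2 A = 2
  [x e^{x}]:  4 B = -8
Solving: A = 1, B = -2.
Check against the point condition:
  u(0, 0) = -2  ⟹  B = -2  ✓
Hence u(x, t) = x^{2} - 2 e^{x}.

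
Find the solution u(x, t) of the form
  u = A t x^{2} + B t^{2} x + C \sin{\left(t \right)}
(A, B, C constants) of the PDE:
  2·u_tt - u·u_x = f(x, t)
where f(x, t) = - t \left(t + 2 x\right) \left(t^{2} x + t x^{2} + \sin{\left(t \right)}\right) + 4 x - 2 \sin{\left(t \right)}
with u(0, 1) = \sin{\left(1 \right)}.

Answer: u(x, t) = t^{2} x + t x^{2} + \sin{\left(t \right)}

Derivation:
Substitute the ansatz u = A t x^{2} + B t^{2} x + C \sin{\left(t \right)} into the left-hand side.
Derivatives of the ansatz:
  u_tt = 2 B x - C \sin{\left(t \right)}
  u_x = 2 A t x + B t^{2}
Term by term:
  2·u_tt = 4 B x - 2 C \sin{\left(t \right)}
  -u·u_x = - 2 A^{2} t^{2} x^{3} - 3 A B t^{3} x^{2} - 2 A C t x \sin{\left(t \right)} - B^{2} t^{4} x - B C t^{2} \sin{\left(t \right)}
So the left-hand side equals
  - 2 A^{2} t^{2} x^{3} - 3 A B t^{3} x^{2} - 2 A C t x \sin{\left(t \right)} - B^{2} t^{4} x - B C t^{2} \sin{\left(t \right)} + 4 B x - 2 C \sin{\left(t \right)}
This must equal f(x, t) identically; expanded, f = - t^{4} x - 3 t^{3} x^{2} - 2 t^{2} x^{3} - t^{2} \sin{\left(t \right)} - 2 t x \sin{\left(t \right)} + 4 x - 2 \sin{\left(t \right)}.
Matching coefficients of the independent functions:
  [x]:  4 B = 4
  [t^{2} x^{3}]:  - 2 A^{2} = -2
  [t^{2} \sin{\left(t \right)}]:  - B C = -1
  [t^{3} x^{2}]:  - 3 A B = -3
  [t^{4} x]:  - B^{2} = -1
  [t x \sin{\left(t \right)}]:  - 2 A C = -2
  [\sin{\left(t \right)}]:  - 2 C = -2
Solving: A = 1, B = 1, C = 1.
Check against the point condition:
  u(0, 1) = \sin{\left(1 \right)}  ⟹  C \sin{\left(1 \right)} = \sin{\left(1 \right)}  ✓
Hence u(x, t) = t^{2} x + t x^{2} + \sin{\left(t \right)}.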